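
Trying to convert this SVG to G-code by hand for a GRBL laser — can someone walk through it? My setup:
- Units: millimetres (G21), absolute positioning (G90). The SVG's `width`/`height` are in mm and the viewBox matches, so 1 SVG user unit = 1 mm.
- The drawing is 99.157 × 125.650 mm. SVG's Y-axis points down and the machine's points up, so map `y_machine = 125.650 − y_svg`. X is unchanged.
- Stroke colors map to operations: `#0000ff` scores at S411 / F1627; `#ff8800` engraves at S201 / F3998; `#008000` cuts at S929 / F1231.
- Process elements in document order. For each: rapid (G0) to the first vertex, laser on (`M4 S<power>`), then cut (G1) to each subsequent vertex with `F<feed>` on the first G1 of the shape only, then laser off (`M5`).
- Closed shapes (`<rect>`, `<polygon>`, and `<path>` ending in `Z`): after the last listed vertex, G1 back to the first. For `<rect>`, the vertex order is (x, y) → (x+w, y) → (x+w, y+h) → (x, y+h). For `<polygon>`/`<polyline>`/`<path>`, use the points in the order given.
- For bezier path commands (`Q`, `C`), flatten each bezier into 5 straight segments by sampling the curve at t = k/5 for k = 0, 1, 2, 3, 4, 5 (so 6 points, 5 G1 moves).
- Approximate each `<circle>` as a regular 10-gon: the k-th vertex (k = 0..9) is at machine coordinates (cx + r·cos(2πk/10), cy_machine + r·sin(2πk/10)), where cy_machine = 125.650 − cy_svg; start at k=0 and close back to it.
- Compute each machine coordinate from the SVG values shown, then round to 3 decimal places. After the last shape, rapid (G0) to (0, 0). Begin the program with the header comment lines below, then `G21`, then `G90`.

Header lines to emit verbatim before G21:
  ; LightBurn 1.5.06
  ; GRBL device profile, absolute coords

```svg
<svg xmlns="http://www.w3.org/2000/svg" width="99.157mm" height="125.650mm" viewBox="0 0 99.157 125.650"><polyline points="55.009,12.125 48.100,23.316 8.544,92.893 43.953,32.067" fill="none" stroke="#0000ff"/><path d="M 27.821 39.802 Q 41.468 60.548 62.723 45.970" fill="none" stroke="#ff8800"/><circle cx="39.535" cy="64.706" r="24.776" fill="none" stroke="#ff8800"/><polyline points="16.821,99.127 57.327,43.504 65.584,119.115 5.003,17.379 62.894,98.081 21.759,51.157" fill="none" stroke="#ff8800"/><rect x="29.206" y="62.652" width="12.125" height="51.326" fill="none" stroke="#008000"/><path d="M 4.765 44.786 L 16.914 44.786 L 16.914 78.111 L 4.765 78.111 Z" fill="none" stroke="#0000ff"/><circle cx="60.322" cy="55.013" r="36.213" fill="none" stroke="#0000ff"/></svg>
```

; LightBurn 1.5.06
; GRBL device profile, absolute coords
G21
G90
G0 X55.009 Y113.525
M4 S411
G1 X48.100 Y102.334 F1627
G1 X8.544 Y32.757
G1 X43.953 Y93.583
M5
G0 X27.821 Y85.848
M4 S201
G1 X33.584 Y78.963 F3998
G1 X39.956 Y74.903
G1 X46.936 Y73.669
G1 X54.525 Y75.262
G1 X62.723 Y79.680
M5
G0 X64.311 Y60.944
M4 S201
G1 X59.579 Y75.507 F3998
G1 X47.191 Y84.507
G1 X31.879 Y84.507
G1 X19.491 Y75.507
G1 X14.759 Y60.944
G1 X19.491 Y46.381
G1 X31.879 Y37.381
G1 X47.191 Y37.381
G1 X59.579 Y46.381
G1 X64.311 Y60.944
M5
G0 X16.821 Y26.523
M4 S201
G1 X57.327 Y82.146 F3998
G1 X65.584 Y6.535
G1 X5.003 Y108.271
G1 X62.894 Y27.569
G1 X21.759 Y74.493
M5
G0 X29.206 Y62.998
M4 S929
G1 X41.331 Y62.998 F1231
G1 X41.331 Y11.672
G1 X29.206 Y11.672
G1 X29.206 Y62.998
M5
G0 X4.765 Y80.864
M4 S411
G1 X16.914 Y80.864 F1627
G1 X16.914 Y47.539
G1 X4.765 Y47.539
G1 X4.765 Y80.864
M5
G0 X96.535 Y70.637
M4 S411
G1 X89.619 Y91.922 F1627
G1 X71.512 Y105.078
G1 X49.132 Y105.078
G1 X31.025 Y91.922
G1 X24.109 Y70.637
G1 X31.025 Y49.352
G1 X49.132 Y36.196
G1 X71.512 Y36.196
G1 X89.619 Y49.352
G1 X96.535 Y70.637
M5
G0 X0.000 Y0.000

Since the viewBox matches the mm dimensions, user units are millimetres directly. The only transform is the Y-flip y_m = 125.650 − y_svg.

Shape 1 is a open polyline drawn with `<polyline>`. Its stroke #0000ff means score at S411, F1627. After flipping Y the toolpath is (55.009,113.525) → (48.100,102.334) → (8.544,32.757) → (43.953,93.583).

Shape 2 is a quadratic bezier drawn with `<path>`. Its stroke #ff8800 means engrave at S201, F3998. After flipping Y the toolpath is (27.821,85.848) → (33.584,78.963) → (39.956,74.903) → (46.936,73.669) → (54.525,75.262) → (62.723,79.680).

Shape 3 is a circle drawn with `<circle>`. Its stroke #ff8800 means engrave at S201, F3998. After flipping Y the toolpath is (64.311,60.944) → (59.579,75.507) → (47.191,84.507) → (31.879,84.507) → (19.491,75.507) → (14.759,60.944) → (19.491,46.381) → (31.879,37.381) → (47.191,37.381) → (59.579,46.381) → (64.311,60.944), returning to the start.

Shape 4 is a open polyline drawn with `<polyline>`. Its stroke #ff8800 means engrave at S201, F3998. After flipping Y the toolpath is (16.821,26.523) → (57.327,82.146) → (65.584,6.535) → (5.003,108.271) → (62.894,27.569) → (21.759,74.493).

Shape 5 is a rectangle drawn with `<rect>`. Its stroke #008000 means cut at S929, F1231. After flipping Y the toolpath is (29.206,62.998) → (41.331,62.998) → (41.331,11.672) → (29.206,11.672) → (29.206,62.998), returning to the start.

Shape 6 is a rectangle drawn with `<path>`. Its stroke #0000ff means score at S411, F1627. After flipping Y the toolpath is (4.765,80.864) → (16.914,80.864) → (16.914,47.539) → (4.765,47.539) → (4.765,80.864), returning to the start.

Shape 7 is a circle drawn with `<circle>`. Its stroke #0000ff means score at S411, F1627. After flipping Y the toolpath is (96.535,70.637) → (89.619,91.922) → (71.512,105.078) → (49.132,105.078) → (31.025,91.922) → (24.109,70.637) → (31.025,49.352) → (49.132,36.196) → (71.512,36.196) → (89.619,49.352) → (96.535,70.637), returning to the start.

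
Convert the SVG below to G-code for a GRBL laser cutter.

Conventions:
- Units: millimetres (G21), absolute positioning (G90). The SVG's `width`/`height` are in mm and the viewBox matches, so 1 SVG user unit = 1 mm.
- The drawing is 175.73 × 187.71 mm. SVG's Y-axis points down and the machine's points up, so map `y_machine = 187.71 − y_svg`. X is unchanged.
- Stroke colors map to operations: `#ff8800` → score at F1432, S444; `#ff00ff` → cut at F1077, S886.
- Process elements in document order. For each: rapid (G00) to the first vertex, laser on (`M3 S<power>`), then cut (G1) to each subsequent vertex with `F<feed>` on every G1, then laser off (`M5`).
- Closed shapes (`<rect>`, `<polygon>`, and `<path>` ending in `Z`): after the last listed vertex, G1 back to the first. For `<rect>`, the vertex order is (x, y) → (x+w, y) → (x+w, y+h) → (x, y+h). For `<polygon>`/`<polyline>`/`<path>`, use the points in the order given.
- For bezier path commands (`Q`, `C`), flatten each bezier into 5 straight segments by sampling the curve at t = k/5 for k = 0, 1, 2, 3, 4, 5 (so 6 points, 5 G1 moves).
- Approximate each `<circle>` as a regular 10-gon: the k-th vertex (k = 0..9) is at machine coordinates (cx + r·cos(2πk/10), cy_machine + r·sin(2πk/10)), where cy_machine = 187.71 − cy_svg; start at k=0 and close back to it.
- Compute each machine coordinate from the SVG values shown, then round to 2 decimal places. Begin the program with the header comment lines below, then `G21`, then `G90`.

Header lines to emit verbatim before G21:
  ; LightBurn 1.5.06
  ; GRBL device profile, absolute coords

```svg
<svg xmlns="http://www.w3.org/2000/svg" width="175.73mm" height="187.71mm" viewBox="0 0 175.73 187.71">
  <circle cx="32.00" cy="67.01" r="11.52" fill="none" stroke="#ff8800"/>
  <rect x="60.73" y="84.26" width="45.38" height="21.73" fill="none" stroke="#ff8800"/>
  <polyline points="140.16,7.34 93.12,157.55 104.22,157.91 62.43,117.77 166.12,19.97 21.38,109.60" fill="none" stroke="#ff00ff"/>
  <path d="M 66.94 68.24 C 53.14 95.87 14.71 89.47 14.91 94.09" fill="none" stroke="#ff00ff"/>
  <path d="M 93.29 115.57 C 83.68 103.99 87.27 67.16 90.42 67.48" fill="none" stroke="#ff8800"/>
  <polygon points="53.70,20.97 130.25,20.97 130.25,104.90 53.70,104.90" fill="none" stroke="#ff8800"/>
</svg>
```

viewBox `0 0 175.73 187.71` with mm width/height → 1 unit = 1 mm. Flip: y_m = 187.71 − y_svg.

**Shape 1** — `<circle>` circle, stroke `#ff8800` → score (S444, F1432). Machine vertices: (43.52,120.70) → (41.32,127.47) → (35.56,131.66) → (28.44,131.66) → (22.68,127.47) → (20.48,120.70) → (22.68,113.93) → (28.44,109.74) → (35.56,109.74) → (41.32,113.93) → (43.52,120.70). Closed: final G1 returns to the first vertex.

**Shape 2** — `<rect>` rectangle, stroke `#ff8800` → score (S444, F1432). Machine vertices: (60.73,103.45) → (106.11,103.45) → (106.11,81.72) → (60.73,81.72) → (60.73,103.45). Closed: final G1 returns to the first vertex.

**Shape 3** — `<polyline>` open polyline, stroke `#ff00ff` → cut (S886, F1077). Machine vertices: (140.16,180.37) → (93.12,30.16) → (104.22,29.80) → (62.43,69.94) → (166.12,167.74) → (21.38,78.11). Open path.

**Shape 4** — `<path>` cubic bezier, stroke `#ff00ff` → cut (S886, F1077). Control points (SVG): P0=(66.94,68.24), P1=(53.14,95.87), P2=(14.71,89.47), P3=(14.91,94.09); sampled at t=k/5. Machine vertices: (66.94,119.47) → (56.21,106.62) → (42.61,99.77) → (29.16,96.76) → (18.92,95.43) → (14.91,93.62). Open path.

**Shape 5** — `<path>` cubic bezier, stroke `#ff8800` → score (S444, F1432). Control points (SVG): P0=(93.29,115.57), P1=(83.68,103.99), P2=(87.27,67.16), P3=(90.42,67.48); sampled at t=k/5. Machine vertices: (93.29,72.14) → (89.00,81.62) → (87.22,94.16) → (87.30,106.78) → (88.59,116.46) → (90.42,120.23). Open path.

**Shape 6** — `<polygon>` rectangle, stroke `#ff8800` → score (S444, F1432). Machine vertices: (53.70,166.74) → (130.25,166.74) → (130.25,82.81) → (53.70,82.81) → (53.70,166.74). Closed: final G1 returns to the first vertex.

; LightBurn 1.5.06
; GRBL device profile, absolute coords
G21
G90
G00 X43.52 Y120.70
M3 S444
G1 X41.32 Y127.47 F1432
G1 X35.56 Y131.66 F1432
G1 X28.44 Y131.66 F1432
G1 X22.68 Y127.47 F1432
G1 X20.48 Y120.70 F1432
G1 X22.68 Y113.93 F1432
G1 X28.44 Y109.74 F1432
G1 X35.56 Y109.74 F1432
G1 X41.32 Y113.93 F1432
G1 X43.52 Y120.70 F1432
M5
G00 X60.73 Y103.45
M3 S444
G1 X106.11 Y103.45 F1432
G1 X106.11 Y81.72 F1432
G1 X60.73 Y81.72 F1432
G1 X60.73 Y103.45 F1432
M5
G00 X140.16 Y180.37
M3 S886
G1 X93.12 Y30.16 F1077
G1 X104.22 Y29.80 F1077
G1 X62.43 Y69.94 F1077
G1 X166.12 Y167.74 F1077
G1 X21.38 Y78.11 F1077
M5
G00 X66.94 Y119.47
M3 S886
G1 X56.21 Y106.62 F1077
G1 X42.61 Y99.77 F1077
G1 X29.16 Y96.76 F1077
G1 X18.92 Y95.43 F1077
G1 X14.91 Y93.62 F1077
M5
G00 X93.29 Y72.14
M3 S444
G1 X89.00 Y81.62 F1432
G1 X87.22 Y94.16 F1432
G1 X87.30 Y106.78 F1432
G1 X88.59 Y116.46 F1432
G1 X90.42 Y120.23 F1432
M5
G00 X53.70 Y166.74
M3 S444
G1 X130.25 Y166.74 F1432
G1 X130.25 Y82.81 F1432
G1 X53.70 Y82.81 F1432
G1 X53.70 Y166.74 F1432
M5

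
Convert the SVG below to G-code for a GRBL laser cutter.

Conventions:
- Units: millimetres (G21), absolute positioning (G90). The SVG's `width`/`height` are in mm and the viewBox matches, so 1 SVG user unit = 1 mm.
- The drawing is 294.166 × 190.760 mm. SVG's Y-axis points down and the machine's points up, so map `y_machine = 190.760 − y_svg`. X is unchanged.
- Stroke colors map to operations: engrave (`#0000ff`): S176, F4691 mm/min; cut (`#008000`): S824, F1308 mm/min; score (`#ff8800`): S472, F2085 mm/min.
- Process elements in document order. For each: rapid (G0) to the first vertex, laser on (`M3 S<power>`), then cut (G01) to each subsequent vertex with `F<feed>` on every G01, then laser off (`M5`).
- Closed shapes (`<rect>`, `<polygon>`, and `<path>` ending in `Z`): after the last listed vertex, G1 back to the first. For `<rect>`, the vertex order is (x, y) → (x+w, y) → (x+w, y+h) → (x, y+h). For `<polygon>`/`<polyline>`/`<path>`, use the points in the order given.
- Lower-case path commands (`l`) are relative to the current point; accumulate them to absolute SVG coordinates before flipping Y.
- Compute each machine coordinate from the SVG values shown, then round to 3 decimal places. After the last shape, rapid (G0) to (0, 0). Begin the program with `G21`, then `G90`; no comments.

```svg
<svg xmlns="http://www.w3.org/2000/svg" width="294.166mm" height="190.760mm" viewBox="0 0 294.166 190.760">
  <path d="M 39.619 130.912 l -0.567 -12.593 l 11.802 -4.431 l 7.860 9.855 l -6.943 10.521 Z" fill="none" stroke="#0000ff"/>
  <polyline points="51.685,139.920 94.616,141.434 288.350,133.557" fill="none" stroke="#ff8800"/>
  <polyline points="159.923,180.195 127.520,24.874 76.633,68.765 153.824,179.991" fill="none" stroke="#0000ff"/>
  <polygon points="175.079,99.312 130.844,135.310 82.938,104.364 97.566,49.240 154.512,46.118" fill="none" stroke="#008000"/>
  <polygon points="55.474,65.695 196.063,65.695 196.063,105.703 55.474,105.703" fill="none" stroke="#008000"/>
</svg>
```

Since the viewBox matches the mm dimensions, user units are millimetres directly. The only transform is the Y-flip y_m = 190.760 − y_svg.

Shape 1 is a regular polygon drawn with `<path>`. Its stroke #0000ff means engrave at S176, F4691. After flipping Y the toolpath is (39.619,59.848) → (39.052,72.441) → (50.854,76.872) → (58.714,67.017) → (51.771,56.496) → (39.619,59.848), returning to the start.

Shape 2 is a open polyline drawn with `<polyline>`. Its stroke #ff8800 means score at S472, F2085. After flipping Y the toolpath is (51.685,50.840) → (94.616,49.326) → (288.350,57.203).

Shape 3 is a open polyline drawn with `<polyline>`. Its stroke #0000ff means engrave at S176, F4691. After flipping Y the toolpath is (159.923,10.565) → (127.520,165.886) → (76.633,121.995) → (153.824,10.769).

Shape 4 is a regular polygon drawn with `<polygon>`. Its stroke #008000 means cut at S824, F1308. After flipping Y the toolpath is (175.079,91.448) → (130.844,55.450) → (82.938,86.396) → (97.566,141.520) → (154.512,144.642) → (175.079,91.448), returning to the start.

Shape 5 is a rectangle drawn with `<polygon>`. Its stroke #008000 means cut at S824, F1308. After flipping Y the toolpath is (55.474,125.065) → (196.063,125.065) → (196.063,85.057) → (55.474,85.057) → (55.474,125.065), returning to the start.

G21
G90
G0 X39.619 Y59.848
M3 S176
G01 X39.052 Y72.441 F4691
G01 X50.854 Y76.872 F4691
G01 X58.714 Y67.017 F4691
G01 X51.771 Y56.496 F4691
G01 X39.619 Y59.848 F4691
M5
G0 X51.685 Y50.840
M3 S472
G01 X94.616 Y49.326 F2085
G01 X288.350 Y57.203 F2085
M5
G0 X159.923 Y10.565
M3 S176
G01 X127.520 Y165.886 F4691
G01 X76.633 Y121.995 F4691
G01 X153.824 Y10.769 F4691
M5
G0 X175.079 Y91.448
M3 S824
G01 X130.844 Y55.450 F1308
G01 X82.938 Y86.396 F1308
G01 X97.566 Y141.520 F1308
G01 X154.512 Y144.642 F1308
G01 X175.079 Y91.448 F1308
M5
G0 X55.474 Y125.065
M3 S824
G01 X196.063 Y125.065 F1308
G01 X196.063 Y85.057 F1308
G01 X55.474 Y85.057 F1308
G01 X55.474 Y125.065 F1308
M5
G0 X0.000 Y0.000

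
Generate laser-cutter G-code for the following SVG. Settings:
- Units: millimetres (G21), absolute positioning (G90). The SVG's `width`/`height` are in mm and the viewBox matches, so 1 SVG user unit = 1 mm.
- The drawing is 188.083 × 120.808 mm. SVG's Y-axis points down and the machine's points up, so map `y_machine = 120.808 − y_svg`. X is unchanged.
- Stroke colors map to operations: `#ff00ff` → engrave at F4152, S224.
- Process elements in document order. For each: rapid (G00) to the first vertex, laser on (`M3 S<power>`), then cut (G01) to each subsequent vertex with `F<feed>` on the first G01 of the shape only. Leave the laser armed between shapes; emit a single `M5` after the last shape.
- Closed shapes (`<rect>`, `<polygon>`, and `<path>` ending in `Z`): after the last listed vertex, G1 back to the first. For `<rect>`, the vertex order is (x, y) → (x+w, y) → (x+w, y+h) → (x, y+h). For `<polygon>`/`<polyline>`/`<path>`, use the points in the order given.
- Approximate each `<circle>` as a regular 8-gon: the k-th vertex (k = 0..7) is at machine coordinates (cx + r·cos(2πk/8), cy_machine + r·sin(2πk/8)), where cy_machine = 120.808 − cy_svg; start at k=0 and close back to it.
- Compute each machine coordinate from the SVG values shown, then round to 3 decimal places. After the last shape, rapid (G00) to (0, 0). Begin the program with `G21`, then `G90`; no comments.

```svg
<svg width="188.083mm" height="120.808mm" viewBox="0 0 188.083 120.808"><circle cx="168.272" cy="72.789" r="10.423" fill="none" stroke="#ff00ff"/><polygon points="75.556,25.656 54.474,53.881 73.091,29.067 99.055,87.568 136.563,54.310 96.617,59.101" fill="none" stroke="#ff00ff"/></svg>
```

viewBox `0 0 188.083 120.808` with mm width/height → 1 unit = 1 mm. Flip: y_m = 120.808 − y_svg.

**Shape 1** — `<circle>` circle, stroke `#ff00ff` → engrave (S224, F4152). Machine vertices: (178.695,48.019) → (175.642,55.389) → (168.272,58.442) → (160.902,55.389) → (157.849,48.019) → (160.902,40.649) → (168.272,37.596) → (175.642,40.649) → (178.695,48.019). Closed: final G1 returns to the first vertex.

**Shape 2** — `<polygon>` closed polygon, stroke `#ff00ff` → engrave (S224, F4152). Machine vertices: (75.556,95.152) → (54.474,66.927) → (73.091,91.741) → (99.055,33.240) → (136.563,66.498) → (96.617,61.707) → (75.556,95.152). Closed: final G1 returns to the first vertex.

G21
G90
G00 X178.695 Y48.019
M3 S224
G01 X175.642 Y55.389 F4152
G01 X168.272 Y58.442
G01 X160.902 Y55.389
G01 X157.849 Y48.019
G01 X160.902 Y40.649
G01 X168.272 Y37.596
G01 X175.642 Y40.649
G01 X178.695 Y48.019
G00 X75.556 Y95.152
M3 S224
G01 X54.474 Y66.927 F4152
G01 X73.091 Y91.741
G01 X99.055 Y33.240
G01 X136.563 Y66.498
G01 X96.617 Y61.707
G01 X75.556 Y95.152
M5
G00 X0.000 Y0.000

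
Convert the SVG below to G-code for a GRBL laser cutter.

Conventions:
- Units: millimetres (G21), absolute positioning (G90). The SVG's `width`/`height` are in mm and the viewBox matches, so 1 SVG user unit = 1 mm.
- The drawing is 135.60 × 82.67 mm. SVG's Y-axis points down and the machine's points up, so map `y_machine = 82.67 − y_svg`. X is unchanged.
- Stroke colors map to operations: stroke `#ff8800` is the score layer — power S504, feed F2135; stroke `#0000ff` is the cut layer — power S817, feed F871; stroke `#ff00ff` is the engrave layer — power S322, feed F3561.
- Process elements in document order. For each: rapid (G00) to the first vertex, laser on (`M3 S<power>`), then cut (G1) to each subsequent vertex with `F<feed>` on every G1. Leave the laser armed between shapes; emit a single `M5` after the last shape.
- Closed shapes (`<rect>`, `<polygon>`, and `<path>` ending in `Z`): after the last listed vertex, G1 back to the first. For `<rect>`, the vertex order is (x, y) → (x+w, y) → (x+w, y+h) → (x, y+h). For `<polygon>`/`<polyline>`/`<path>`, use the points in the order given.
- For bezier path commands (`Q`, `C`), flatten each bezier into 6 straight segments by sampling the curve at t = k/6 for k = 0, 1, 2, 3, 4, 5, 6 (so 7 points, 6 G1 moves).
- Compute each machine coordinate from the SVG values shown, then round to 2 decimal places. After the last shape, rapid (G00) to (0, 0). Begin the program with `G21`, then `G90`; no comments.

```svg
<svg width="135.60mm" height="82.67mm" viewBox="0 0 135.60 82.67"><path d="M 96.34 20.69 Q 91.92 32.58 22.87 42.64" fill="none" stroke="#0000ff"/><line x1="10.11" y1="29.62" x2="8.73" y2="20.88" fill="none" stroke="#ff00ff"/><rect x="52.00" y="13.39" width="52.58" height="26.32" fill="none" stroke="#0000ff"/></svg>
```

viewBox `0 0 135.60 82.67` with mm width/height → 1 unit = 1 mm. Flip: y_m = 82.67 − y_svg.

**Shape 1** — `<path>` quadratic bezier, stroke `#0000ff` → cut (S817, F871). Control points (SVG): P0=(96.34,20.69), P1=(91.92,32.58), P2=(22.87,42.64); sampled at t=k/6. Machine vertices: (96.34,61.98) → (93.07,58.07) → (86.21,54.26) → (75.76,50.55) → (61.72,46.94) → (44.09,43.43) → (22.87,40.03). Open path.

**Shape 2** — `<line>` line segment, stroke `#ff00ff` → engrave (S322, F3561). Machine vertices: (10.11,53.05) → (8.73,61.79). Open path.

**Shape 3** — `<rect>` rectangle, stroke `#0000ff` → cut (S817, F871). Machine vertices: (52.00,69.28) → (104.58,69.28) → (104.58,42.96) → (52.00,42.96) → (52.00,69.28). Closed: final G1 returns to the first vertex.

G21
G90
G00 X96.34 Y61.98
M3 S817
G1 X93.07 Y58.07 F871
G1 X86.21 Y54.26 F871
G1 X75.76 Y50.55 F871
G1 X61.72 Y46.94 F871
G1 X44.09 Y43.43 F871
G1 X22.87 Y40.03 F871
G00 X10.11 Y53.05
M3 S322
G1 X8.73 Y61.79 F3561
G00 X52.00 Y69.28
M3 S817
G1 X104.58 Y69.28 F871
G1 X104.58 Y42.96 F871
G1 X52.00 Y42.96 F871
G1 X52.00 Y69.28 F871
M5
G00 X0.00 Y0.00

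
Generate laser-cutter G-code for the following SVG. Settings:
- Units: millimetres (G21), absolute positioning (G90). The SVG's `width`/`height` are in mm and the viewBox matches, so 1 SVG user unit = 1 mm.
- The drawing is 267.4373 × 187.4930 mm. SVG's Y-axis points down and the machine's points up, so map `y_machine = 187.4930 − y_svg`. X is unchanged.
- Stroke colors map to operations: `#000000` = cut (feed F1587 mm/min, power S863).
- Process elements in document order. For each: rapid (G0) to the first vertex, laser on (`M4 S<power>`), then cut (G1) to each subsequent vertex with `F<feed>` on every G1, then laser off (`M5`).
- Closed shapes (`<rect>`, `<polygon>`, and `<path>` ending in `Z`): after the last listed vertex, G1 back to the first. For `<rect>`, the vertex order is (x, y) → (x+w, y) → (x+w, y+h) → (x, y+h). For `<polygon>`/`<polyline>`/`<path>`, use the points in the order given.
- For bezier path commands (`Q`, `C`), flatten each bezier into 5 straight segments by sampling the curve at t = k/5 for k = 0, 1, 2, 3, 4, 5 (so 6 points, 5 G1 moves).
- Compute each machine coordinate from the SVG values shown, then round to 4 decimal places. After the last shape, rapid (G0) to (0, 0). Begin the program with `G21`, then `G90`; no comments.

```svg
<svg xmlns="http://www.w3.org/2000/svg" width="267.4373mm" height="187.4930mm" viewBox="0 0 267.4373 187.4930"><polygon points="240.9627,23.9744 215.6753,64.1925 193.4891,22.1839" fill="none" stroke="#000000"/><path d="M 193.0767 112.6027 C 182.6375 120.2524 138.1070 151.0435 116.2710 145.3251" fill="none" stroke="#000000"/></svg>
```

G21
G90
G0 X240.9627 Y163.5186
M4 S863
G1 X215.6753 Y123.3005 F1587
G1 X193.4891 Y165.3091 F1587
G1 X240.9627 Y163.5186 F1587
M5
G0 X193.0767 Y74.8903
M4 S863
G1 X183.1765 Y68.0007 F1587
G1 X167.8201 Y58.4204 F1587
G1 X149.7333 Y49.0127 F1587
G1 X131.6417 Y42.6408 F1587
G1 X116.2710 Y42.1679 F1587
M5
G0 X0.0000 Y0.0000

viewBox `0 0 267.4373 187.4930` with mm width/height → 1 unit = 1 mm. Flip: y_m = 187.4930 − y_svg.

**Shape 1** — `<polygon>` regular polygon, stroke `#000000` → cut (S863, F1587). Machine vertices: (240.9627,163.5186) → (215.6753,123.3005) → (193.4891,165.3091) → (240.9627,163.5186). Closed: final G1 returns to the first vertex.

**Shape 2** — `<path>` cubic bezier, stroke `#000000` → cut (S863, F1587). Control points (SVG): P0=(193.0767,112.6027), P1=(182.6375,120.2524), P2=(138.1070,151.0435), P3=(116.2710,145.3251); sampled at t=k/5. Machine vertices: (193.0767,74.8903) → (183.1765,68.0007) → (167.8201,58.4204) → (149.7333,49.0127) → (131.6417,42.6408) → (116.2710,42.1679). Open path.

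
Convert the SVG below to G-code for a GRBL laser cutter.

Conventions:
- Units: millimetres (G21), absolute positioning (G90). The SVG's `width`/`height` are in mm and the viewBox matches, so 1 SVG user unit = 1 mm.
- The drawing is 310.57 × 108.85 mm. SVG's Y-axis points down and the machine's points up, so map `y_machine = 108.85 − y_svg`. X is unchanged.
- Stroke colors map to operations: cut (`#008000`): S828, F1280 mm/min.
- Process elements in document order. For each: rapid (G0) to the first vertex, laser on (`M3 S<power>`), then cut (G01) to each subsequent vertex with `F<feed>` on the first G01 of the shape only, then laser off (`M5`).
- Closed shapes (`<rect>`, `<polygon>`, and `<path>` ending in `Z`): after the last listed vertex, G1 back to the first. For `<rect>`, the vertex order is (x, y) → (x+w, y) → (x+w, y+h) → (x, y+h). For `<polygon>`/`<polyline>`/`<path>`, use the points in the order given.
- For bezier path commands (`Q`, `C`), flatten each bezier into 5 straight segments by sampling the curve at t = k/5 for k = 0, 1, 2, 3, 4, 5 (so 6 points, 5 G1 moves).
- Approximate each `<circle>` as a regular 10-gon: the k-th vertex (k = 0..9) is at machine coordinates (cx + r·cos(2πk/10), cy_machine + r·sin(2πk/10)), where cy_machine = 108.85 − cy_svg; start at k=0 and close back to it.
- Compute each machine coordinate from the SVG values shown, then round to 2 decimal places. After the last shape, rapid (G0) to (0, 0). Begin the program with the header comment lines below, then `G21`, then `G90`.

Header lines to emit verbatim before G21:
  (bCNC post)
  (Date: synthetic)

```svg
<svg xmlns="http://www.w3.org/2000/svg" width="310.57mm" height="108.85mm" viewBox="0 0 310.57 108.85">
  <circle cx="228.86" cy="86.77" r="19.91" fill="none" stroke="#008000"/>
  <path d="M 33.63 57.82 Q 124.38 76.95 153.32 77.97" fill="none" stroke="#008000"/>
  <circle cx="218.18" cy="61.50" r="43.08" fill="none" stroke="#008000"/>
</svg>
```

1 u = 1 mm; y_m = 108.85 − y.

[1] `<circle>` circle, #008000→cut S828 F1280: (248.77,22.08) → (244.97,33.78) → (235.01,41.02) → (222.71,41.02) → (212.75,33.78) → (208.95,22.08) → (212.75,10.38) → (222.71,3.14) → (235.01,3.14) → (244.97,10.38) → (248.77,22.08) (closed)

[2] `<path>` quadratic bezier, #008000→cut S828 F1280: (33.63,51.03) → (67.46,44.10) → (96.34,38.62) → (120.28,34.59) → (139.27,32.01) → (153.32,30.88)

[3] `<circle>` circle, #008000→cut S828 F1280: (261.26,47.35) → (253.03,72.67) → (231.49,88.32) → (204.87,88.32) → (183.33,72.67) → (175.10,47.35) → (183.33,22.03) → (204.87,6.38) → (231.49,6.38) → (253.03,22.03) → (261.26,47.35) (closed)

(bCNC post)
(Date: synthetic)
G21
G90
G0 X248.77 Y22.08
M3 S828
G01 X244.97 Y33.78 F1280
G01 X235.01 Y41.02
G01 X222.71 Y41.02
G01 X212.75 Y33.78
G01 X208.95 Y22.08
G01 X212.75 Y10.38
G01 X222.71 Y3.14
G01 X235.01 Y3.14
G01 X244.97 Y10.38
G01 X248.77 Y22.08
M5
G0 X33.63 Y51.03
M3 S828
G01 X67.46 Y44.10 F1280
G01 X96.34 Y38.62
G01 X120.28 Y34.59
G01 X139.27 Y32.01
G01 X153.32 Y30.88
M5
G0 X261.26 Y47.35
M3 S828
G01 X253.03 Y72.67 F1280
G01 X231.49 Y88.32
G01 X204.87 Y88.32
G01 X183.33 Y72.67
G01 X175.10 Y47.35
G01 X183.33 Y22.03
G01 X204.87 Y6.38
G01 X231.49 Y6.38
G01 X253.03 Y22.03
G01 X261.26 Y47.35
M5
G0 X0.00 Y0.00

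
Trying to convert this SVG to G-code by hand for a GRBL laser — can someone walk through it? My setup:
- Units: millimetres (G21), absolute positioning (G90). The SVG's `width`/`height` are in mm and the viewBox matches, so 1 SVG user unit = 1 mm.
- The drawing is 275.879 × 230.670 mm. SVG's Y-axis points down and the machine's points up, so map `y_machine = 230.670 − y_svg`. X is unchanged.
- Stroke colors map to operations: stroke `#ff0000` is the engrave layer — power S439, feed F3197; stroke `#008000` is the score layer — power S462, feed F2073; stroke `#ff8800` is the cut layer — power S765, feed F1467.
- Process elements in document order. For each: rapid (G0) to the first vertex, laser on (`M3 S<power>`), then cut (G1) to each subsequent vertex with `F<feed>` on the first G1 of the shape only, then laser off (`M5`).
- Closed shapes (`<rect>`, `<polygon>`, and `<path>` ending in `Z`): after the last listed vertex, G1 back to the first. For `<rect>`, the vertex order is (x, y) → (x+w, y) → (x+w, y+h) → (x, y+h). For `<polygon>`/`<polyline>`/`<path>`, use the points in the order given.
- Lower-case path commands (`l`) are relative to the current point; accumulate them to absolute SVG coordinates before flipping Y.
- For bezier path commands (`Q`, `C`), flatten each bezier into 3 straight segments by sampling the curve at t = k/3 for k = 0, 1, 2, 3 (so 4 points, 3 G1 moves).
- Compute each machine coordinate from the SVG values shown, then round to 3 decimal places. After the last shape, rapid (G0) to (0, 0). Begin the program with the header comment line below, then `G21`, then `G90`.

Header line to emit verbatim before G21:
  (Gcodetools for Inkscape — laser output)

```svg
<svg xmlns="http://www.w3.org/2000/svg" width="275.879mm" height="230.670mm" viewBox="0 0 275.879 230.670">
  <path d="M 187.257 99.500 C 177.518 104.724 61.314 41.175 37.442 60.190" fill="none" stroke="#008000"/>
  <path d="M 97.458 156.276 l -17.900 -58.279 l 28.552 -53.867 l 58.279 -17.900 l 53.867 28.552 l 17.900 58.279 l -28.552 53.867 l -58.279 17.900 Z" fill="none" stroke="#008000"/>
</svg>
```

(Gcodetools for Inkscape — laser output)
G21
G90
G0 X187.257 Y131.170
M3 S462
G1 X149.393 Y143.265 F2073
G1 X84.728 Y167.579
G1 X37.442 Y170.480
M5
G0 X97.458 Y74.394
M3 S462
G1 X79.558 Y132.673 F2073
G1 X108.110 Y186.540
G1 X166.389 Y204.440
G1 X220.256 Y175.888
G1 X238.156 Y117.609
G1 X209.604 Y63.742
G1 X151.325 Y45.842
G1 X97.458 Y74.394
M5
G0 X0.000 Y0.000

1 u = 1 mm; y_m = 230.670 − y.

[1] `<path>` cubic bezier, #008000→score S462 F2073: (187.257,131.170) → (149.393,143.265) → (84.728,167.579) → (37.442,170.480)

[2] `<path>` regular polygon, #008000→score S462 F2073: (97.458,74.394) → (79.558,132.673) → (108.110,186.540) → (166.389,204.440) → (220.256,175.888) → (238.156,117.609) → (209.604,63.742) → (151.325,45.842) → (97.458,74.394) (closed)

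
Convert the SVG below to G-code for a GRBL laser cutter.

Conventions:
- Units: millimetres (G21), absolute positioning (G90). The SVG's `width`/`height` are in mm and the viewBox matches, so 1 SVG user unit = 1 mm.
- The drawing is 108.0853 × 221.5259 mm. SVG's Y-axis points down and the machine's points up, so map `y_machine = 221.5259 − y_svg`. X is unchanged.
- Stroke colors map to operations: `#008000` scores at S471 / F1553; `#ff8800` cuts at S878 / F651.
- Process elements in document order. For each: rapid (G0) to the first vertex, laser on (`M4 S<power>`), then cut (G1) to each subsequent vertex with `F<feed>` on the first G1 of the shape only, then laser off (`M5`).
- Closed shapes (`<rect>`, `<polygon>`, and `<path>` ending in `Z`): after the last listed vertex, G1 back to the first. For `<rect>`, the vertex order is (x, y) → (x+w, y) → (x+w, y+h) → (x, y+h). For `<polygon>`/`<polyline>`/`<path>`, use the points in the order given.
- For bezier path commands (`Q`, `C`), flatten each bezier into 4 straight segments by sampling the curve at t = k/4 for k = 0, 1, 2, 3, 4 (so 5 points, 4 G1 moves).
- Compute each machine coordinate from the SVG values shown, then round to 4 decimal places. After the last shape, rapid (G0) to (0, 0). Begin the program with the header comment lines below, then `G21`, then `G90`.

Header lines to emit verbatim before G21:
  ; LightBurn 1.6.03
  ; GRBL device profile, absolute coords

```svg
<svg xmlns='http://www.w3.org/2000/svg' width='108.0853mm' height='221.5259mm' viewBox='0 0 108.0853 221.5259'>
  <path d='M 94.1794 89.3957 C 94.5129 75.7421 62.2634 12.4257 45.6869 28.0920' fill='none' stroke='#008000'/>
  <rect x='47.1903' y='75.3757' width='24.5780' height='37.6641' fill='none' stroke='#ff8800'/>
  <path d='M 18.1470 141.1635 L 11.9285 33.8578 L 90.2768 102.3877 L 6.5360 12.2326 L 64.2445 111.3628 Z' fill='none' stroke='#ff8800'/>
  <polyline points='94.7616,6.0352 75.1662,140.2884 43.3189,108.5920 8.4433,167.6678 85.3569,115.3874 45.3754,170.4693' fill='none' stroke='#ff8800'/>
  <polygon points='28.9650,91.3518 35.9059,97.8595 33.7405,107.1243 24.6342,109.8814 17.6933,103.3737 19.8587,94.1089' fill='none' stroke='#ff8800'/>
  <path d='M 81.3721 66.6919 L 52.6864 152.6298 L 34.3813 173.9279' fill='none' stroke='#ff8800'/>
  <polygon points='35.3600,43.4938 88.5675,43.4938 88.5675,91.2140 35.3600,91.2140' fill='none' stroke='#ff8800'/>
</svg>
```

1 u = 1 mm; y_m = 221.5259 − y.

[1] `<path>` cubic bezier, #008000→score S471 F1553: (94.1794,132.1302) → (89.0742,149.6721) → (76.2744,173.7770) → (60.3040,192.3845) → (45.6869,193.4339)

[2] `<rect>` rectangle, #ff8800→cut S878 F651: (47.1903,146.1502) → (71.7683,146.1502) → (71.7683,108.4861) → (47.1903,108.4861) → (47.1903,146.1502) (closed)

[3] `<path>` closed polygon, #ff8800→cut S878 F651: (18.1470,80.3624) → (11.9285,187.6681) → (90.2768,119.1382) → (6.5360,209.2933) → (64.2445,110.1631) → (18.1470,80.3624) (closed)

[4] `<polyline>` open polyline, #ff8800→cut S878 F651: (94.7616,215.4907) → (75.1662,81.2375) → (43.3189,112.9339) → (8.4433,53.8581) → (85.3569,106.1385) → (45.3754,51.0566)

[5] `<polygon>` regular polygon, #ff8800→cut S878 F651: (28.9650,130.1741) → (35.9059,123.6664) → (33.7405,114.4016) → (24.6342,111.6445) → (17.6933,118.1522) → (19.8587,127.4170) → (28.9650,130.1741) (closed)

[6] `<path>` open polyline, #ff8800→cut S878 F651: (81.3721,154.8340) → (52.6864,68.8961) → (34.3813,47.5980)

[7] `<polygon>` rectangle, #ff8800→cut S878 F651: (35.3600,178.0321) → (88.5675,178.0321) → (88.5675,130.3119) → (35.3600,130.3119) → (35.3600,178.0321) (closed)

; LightBurn 1.6.03
; GRBL device profile, absolute coords
G21
G90
G0 X94.1794 Y132.1302
M4 S471
G1 X89.0742 Y149.6721 F1553
G1 X76.2744 Y173.7770
G1 X60.3040 Y192.3845
G1 X45.6869 Y193.4339
M5
G0 X47.1903 Y146.1502
M4 S878
G1 X71.7683 Y146.1502 F651
G1 X71.7683 Y108.4861
G1 X47.1903 Y108.4861
G1 X47.1903 Y146.1502
M5
G0 X18.1470 Y80.3624
M4 S878
G1 X11.9285 Y187.6681 F651
G1 X90.2768 Y119.1382
G1 X6.5360 Y209.2933
G1 X64.2445 Y110.1631
G1 X18.1470 Y80.3624
M5
G0 X94.7616 Y215.4907
M4 S878
G1 X75.1662 Y81.2375 F651
G1 X43.3189 Y112.9339
G1 X8.4433 Y53.8581
G1 X85.3569 Y106.1385
G1 X45.3754 Y51.0566
M5
G0 X28.9650 Y130.1741
M4 S878
G1 X35.9059 Y123.6664 F651
G1 X33.7405 Y114.4016
G1 X24.6342 Y111.6445
G1 X17.6933 Y118.1522
G1 X19.8587 Y127.4170
G1 X28.9650 Y130.1741
M5
G0 X81.3721 Y154.8340
M4 S878
G1 X52.6864 Y68.8961 F651
G1 X34.3813 Y47.5980
M5
G0 X35.3600 Y178.0321
M4 S878
G1 X88.5675 Y178.0321 F651
G1 X88.5675 Y130.3119
G1 X35.3600 Y130.3119
G1 X35.3600 Y178.0321
M5
G0 X0.0000 Y0.0000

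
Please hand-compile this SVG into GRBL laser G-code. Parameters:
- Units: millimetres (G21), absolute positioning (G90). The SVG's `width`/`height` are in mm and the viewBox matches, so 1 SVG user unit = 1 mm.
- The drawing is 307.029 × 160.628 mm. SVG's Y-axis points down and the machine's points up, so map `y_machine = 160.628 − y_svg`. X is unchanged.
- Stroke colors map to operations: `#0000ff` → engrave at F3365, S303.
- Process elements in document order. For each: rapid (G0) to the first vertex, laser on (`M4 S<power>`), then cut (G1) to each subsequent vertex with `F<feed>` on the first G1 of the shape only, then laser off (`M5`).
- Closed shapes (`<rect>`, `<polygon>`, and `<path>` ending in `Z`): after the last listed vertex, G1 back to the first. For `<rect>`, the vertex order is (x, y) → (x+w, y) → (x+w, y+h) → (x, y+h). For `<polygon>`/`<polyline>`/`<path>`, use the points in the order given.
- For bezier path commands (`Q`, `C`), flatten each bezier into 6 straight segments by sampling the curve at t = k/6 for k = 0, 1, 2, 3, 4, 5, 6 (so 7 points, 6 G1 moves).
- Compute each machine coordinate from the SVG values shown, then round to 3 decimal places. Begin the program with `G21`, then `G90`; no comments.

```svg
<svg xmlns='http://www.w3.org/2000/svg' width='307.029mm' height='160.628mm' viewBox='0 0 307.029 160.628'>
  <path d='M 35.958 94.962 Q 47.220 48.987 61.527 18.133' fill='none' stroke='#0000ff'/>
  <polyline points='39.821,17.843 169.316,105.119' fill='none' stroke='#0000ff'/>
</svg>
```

1 u = 1 mm; y_m = 160.628 − y.

[1] `<path>` quadratic bezier, #0000ff→engrave S303 F3365: (35.958,65.666) → (39.797,80.571) → (43.804,94.636) → (47.981,107.861) → (52.327,120.246) → (56.843,131.790) → (61.527,142.495)

[2] `<polyline>` line segment, #0000ff→engrave S303 F3365: (39.821,142.785) → (169.316,55.509)

G21
G90
G0 X35.958 Y65.666
M4 S303
G1 X39.797 Y80.571 F3365
G1 X43.804 Y94.636
G1 X47.981 Y107.861
G1 X52.327 Y120.246
G1 X56.843 Y131.790
G1 X61.527 Y142.495
M5
G0 X39.821 Y142.785
M4 S303
G1 X169.316 Y55.509 F3365
M5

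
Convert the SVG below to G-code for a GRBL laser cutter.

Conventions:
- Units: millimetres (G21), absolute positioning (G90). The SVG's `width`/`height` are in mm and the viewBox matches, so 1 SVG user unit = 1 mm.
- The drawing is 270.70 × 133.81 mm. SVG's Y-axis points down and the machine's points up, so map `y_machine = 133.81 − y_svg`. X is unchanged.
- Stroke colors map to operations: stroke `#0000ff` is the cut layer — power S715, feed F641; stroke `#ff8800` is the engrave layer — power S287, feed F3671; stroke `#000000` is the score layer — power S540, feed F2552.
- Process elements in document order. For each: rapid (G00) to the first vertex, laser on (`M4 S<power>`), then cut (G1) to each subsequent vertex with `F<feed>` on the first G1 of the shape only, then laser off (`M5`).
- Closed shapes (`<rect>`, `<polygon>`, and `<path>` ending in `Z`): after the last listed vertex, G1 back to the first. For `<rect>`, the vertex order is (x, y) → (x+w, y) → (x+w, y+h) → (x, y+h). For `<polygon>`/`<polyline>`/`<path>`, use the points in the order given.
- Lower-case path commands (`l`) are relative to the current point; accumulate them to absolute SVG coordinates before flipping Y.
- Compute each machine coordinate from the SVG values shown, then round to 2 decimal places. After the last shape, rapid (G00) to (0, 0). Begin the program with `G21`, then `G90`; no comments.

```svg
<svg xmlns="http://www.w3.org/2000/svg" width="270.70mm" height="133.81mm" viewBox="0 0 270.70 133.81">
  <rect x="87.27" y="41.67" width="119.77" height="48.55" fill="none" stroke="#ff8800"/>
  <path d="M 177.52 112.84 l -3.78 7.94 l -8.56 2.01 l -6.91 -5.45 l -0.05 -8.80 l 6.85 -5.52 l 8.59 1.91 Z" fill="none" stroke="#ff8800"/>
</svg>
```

viewBox `0 0 270.70 133.81` with mm width/height → 1 unit = 1 mm. Flip: y_m = 133.81 − y_svg.

**Shape 1** — `<rect>` rectangle, stroke `#ff8800` → engrave (S287, F3671). Machine vertices: (87.27,92.14) → (207.04,92.14) → (207.04,43.59) → (87.27,43.59) → (87.27,92.14). Closed: final G1 returns to the first vertex.

**Shape 2** — `<path>` regular polygon, stroke `#ff8800` → engrave (S287, F3671). Machine vertices: (177.52,20.97) → (173.74,13.03) → (165.18,11.02) → (158.27,16.47) → (158.22,25.27) → (165.07,30.79) → (173.66,28.88) → (177.52,20.97). Closed: final G1 returns to the first vertex.

G21
G90
G00 X87.27 Y92.14
M4 S287
G1 X207.04 Y92.14 F3671
G1 X207.04 Y43.59
G1 X87.27 Y43.59
G1 X87.27 Y92.14
M5
G00 X177.52 Y20.97
M4 S287
G1 X173.74 Y13.03 F3671
G1 X165.18 Y11.02
G1 X158.27 Y16.47
G1 X158.22 Y25.27
G1 X165.07 Y30.79
G1 X173.66 Y28.88
G1 X177.52 Y20.97
M5
G00 X0.00 Y0.00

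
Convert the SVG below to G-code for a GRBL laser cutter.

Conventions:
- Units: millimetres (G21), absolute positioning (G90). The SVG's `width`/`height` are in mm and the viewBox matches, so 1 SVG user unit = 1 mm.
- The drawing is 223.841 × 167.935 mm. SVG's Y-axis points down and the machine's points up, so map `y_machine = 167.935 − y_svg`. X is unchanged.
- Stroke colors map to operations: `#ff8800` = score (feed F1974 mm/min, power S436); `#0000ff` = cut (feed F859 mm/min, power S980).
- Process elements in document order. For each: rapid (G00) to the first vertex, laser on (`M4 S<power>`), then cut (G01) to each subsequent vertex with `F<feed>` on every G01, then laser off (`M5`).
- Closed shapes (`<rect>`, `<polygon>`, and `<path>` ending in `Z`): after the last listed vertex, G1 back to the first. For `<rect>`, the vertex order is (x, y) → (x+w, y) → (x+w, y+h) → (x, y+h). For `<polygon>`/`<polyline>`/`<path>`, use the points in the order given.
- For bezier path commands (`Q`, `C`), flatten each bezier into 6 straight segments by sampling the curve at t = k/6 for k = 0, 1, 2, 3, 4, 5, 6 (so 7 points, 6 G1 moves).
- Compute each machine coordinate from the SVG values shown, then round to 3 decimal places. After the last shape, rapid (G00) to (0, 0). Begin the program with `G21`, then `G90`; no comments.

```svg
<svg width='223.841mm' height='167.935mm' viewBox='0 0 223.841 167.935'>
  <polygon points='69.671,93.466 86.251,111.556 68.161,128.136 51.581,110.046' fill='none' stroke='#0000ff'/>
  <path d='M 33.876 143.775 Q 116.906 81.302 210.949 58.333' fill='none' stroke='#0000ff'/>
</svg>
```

G21
G90
G00 X69.671 Y74.469
M4 S980
G01 X86.251 Y56.379 F859
G01 X68.161 Y39.799 F859
G01 X51.581 Y57.889 F859
G01 X69.671 Y74.469 F859
M5
G00 X33.876 Y24.160
M4 S980
G01 X61.859 Y43.887 F859
G01 X90.453 Y61.419 F859
G01 X119.659 Y76.757 F859
G01 X149.477 Y89.900 F859
G01 X179.907 Y100.848 F859
G01 X210.949 Y109.602 F859
M5
G00 X0.000 Y0.000

1 u = 1 mm; y_m = 167.935 − y.

[1] `<polygon>` regular polygon, #0000ff→cut S980 F859: (69.671,74.469) → (86.251,56.379) → (68.161,39.799) → (51.581,57.889) → (69.671,74.469) (closed)

[2] `<path>` quadratic bezier, #0000ff→cut S980 F859: (33.876,24.160) → (61.859,43.887) → (90.453,61.419) → (119.659,76.757) → (149.477,89.900) → (179.907,100.848) → (210.949,109.602)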